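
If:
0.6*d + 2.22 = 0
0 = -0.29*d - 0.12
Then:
No Solution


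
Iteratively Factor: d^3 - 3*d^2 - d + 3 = (d - 3)*(d^2 - 1) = (d - 3)*(d - 1)*(d + 1)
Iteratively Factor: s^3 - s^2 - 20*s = (s - 5)*(s^2 + 4*s) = s*(s - 5)*(s + 4)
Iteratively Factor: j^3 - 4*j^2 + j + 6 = (j + 1)*(j^2 - 5*j + 6) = (j - 3)*(j + 1)*(j - 2)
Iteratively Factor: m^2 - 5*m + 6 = (m - 3)*(m - 2)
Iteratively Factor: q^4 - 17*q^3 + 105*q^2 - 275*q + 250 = (q - 5)*(q^3 - 12*q^2 + 45*q - 50) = (q - 5)^2*(q^2 - 7*q + 10) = (q - 5)^3*(q - 2)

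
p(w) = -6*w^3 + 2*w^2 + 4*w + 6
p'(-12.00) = -2636.00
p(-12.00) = 10614.00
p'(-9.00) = -1490.00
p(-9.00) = 4506.00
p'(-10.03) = -1846.94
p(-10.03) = 6221.24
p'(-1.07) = -20.89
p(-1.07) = 11.36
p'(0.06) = 4.18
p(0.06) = 6.25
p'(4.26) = -305.62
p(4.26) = -404.52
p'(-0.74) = -8.82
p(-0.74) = 6.57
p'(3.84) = -246.06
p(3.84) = -288.89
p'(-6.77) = -848.07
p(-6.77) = 1932.32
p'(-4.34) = -352.40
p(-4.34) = 516.79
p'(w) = -18*w^2 + 4*w + 4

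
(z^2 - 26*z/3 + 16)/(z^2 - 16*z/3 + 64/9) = 3*(z - 6)/(3*z - 8)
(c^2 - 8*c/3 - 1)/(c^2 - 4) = (c^2 - 8*c/3 - 1)/(c^2 - 4)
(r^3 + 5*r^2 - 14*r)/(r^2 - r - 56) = r*(r - 2)/(r - 8)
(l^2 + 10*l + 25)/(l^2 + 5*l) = (l + 5)/l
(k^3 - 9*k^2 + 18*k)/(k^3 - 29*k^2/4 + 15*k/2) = 4*(k - 3)/(4*k - 5)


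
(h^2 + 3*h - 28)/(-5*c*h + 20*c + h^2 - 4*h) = (-h - 7)/(5*c - h)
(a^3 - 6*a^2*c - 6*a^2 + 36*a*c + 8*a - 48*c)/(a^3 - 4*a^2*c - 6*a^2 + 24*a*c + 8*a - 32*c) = (a - 6*c)/(a - 4*c)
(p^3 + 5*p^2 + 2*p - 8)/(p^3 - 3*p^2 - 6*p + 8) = (p + 4)/(p - 4)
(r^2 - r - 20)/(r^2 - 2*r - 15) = (r + 4)/(r + 3)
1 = 1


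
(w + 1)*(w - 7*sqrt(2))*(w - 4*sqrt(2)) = w^3 - 11*sqrt(2)*w^2 + w^2 - 11*sqrt(2)*w + 56*w + 56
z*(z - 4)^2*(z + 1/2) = z^4 - 15*z^3/2 + 12*z^2 + 8*z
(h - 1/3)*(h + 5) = h^2 + 14*h/3 - 5/3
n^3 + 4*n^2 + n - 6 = (n - 1)*(n + 2)*(n + 3)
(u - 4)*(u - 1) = u^2 - 5*u + 4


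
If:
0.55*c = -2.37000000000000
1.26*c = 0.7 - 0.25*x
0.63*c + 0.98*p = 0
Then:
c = -4.31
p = 2.77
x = 24.52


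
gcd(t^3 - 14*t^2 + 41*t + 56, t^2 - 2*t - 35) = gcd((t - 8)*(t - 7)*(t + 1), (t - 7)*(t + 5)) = t - 7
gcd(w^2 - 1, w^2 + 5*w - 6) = w - 1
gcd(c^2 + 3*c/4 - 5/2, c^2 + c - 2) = c + 2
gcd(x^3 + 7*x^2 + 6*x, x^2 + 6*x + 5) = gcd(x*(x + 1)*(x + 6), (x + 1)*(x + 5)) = x + 1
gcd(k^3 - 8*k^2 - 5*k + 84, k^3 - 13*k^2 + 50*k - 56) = k^2 - 11*k + 28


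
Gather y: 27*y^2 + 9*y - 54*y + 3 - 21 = 27*y^2 - 45*y - 18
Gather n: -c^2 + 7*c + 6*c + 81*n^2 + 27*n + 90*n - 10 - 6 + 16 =-c^2 + 13*c + 81*n^2 + 117*n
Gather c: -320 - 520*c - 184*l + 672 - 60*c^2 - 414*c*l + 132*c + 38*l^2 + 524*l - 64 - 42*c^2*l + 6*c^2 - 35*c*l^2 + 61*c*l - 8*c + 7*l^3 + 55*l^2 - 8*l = c^2*(-42*l - 54) + c*(-35*l^2 - 353*l - 396) + 7*l^3 + 93*l^2 + 332*l + 288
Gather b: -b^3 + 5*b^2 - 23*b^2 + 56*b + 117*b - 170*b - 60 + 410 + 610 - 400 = -b^3 - 18*b^2 + 3*b + 560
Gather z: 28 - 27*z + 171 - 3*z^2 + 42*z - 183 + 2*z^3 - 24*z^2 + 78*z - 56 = 2*z^3 - 27*z^2 + 93*z - 40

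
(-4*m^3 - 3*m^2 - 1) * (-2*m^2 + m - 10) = 8*m^5 + 2*m^4 + 37*m^3 + 32*m^2 - m + 10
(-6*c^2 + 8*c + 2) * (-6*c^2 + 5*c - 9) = 36*c^4 - 78*c^3 + 82*c^2 - 62*c - 18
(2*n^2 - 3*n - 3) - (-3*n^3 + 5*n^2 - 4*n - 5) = 3*n^3 - 3*n^2 + n + 2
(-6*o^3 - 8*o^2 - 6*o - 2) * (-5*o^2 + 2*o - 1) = 30*o^5 + 28*o^4 + 20*o^3 + 6*o^2 + 2*o + 2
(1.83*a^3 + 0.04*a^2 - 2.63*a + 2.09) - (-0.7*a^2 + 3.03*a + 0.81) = 1.83*a^3 + 0.74*a^2 - 5.66*a + 1.28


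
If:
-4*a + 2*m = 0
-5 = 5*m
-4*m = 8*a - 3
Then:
No Solution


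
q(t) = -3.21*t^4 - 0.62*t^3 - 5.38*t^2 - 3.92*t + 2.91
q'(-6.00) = 2767.12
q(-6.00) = -4193.49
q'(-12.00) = 22044.88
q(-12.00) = -66215.97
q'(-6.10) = 2906.94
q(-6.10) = -4477.15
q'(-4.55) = 1216.01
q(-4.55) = -1408.02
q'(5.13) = -1841.54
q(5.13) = -2465.67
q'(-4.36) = 1071.84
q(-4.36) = -1190.87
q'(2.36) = -208.45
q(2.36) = -144.03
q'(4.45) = -1220.11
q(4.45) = -1434.47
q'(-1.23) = 30.39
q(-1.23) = -6.60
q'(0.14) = -5.50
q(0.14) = 2.25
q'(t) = -12.84*t^3 - 1.86*t^2 - 10.76*t - 3.92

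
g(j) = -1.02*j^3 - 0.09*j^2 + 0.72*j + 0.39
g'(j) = -3.06*j^2 - 0.18*j + 0.72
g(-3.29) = 33.37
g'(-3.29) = -31.81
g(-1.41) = 2.06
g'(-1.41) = -5.11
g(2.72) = -18.84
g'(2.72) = -22.41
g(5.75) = -192.36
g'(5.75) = -101.49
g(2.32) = -11.16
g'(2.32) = -16.17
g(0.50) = 0.60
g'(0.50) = -0.14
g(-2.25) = 9.93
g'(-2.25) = -14.37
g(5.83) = -200.59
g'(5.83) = -104.34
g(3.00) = -25.80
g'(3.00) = -27.36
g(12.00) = -1766.49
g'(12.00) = -442.08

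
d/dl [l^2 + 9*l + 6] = 2*l + 9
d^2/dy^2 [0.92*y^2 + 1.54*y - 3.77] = 1.84000000000000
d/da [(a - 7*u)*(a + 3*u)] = 2*a - 4*u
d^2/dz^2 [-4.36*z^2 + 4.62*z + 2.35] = -8.72000000000000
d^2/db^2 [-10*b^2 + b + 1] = -20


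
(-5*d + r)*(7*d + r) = -35*d^2 + 2*d*r + r^2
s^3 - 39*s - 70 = (s - 7)*(s + 2)*(s + 5)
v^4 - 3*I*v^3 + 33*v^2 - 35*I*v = v*(v - 7*I)*(v - I)*(v + 5*I)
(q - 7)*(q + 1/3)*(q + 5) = q^3 - 5*q^2/3 - 107*q/3 - 35/3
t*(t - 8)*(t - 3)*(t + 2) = t^4 - 9*t^3 + 2*t^2 + 48*t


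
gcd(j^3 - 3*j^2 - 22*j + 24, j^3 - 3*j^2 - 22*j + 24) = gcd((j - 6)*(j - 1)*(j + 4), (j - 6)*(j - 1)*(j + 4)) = j^3 - 3*j^2 - 22*j + 24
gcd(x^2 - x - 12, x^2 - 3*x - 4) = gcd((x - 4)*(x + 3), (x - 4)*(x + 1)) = x - 4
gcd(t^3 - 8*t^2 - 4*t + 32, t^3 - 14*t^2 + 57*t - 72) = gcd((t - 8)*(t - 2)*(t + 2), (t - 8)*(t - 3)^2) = t - 8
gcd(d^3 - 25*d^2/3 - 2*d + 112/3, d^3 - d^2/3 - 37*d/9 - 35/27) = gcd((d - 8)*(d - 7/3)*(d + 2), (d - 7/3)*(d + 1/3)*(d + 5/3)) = d - 7/3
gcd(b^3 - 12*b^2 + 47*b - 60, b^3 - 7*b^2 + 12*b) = b^2 - 7*b + 12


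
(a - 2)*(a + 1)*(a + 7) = a^3 + 6*a^2 - 9*a - 14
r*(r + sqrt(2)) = r^2 + sqrt(2)*r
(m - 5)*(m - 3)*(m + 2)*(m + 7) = m^4 + m^3 - 43*m^2 + 23*m + 210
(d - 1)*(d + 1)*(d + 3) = d^3 + 3*d^2 - d - 3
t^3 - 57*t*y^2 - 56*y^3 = (t - 8*y)*(t + y)*(t + 7*y)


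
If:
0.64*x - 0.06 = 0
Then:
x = 0.09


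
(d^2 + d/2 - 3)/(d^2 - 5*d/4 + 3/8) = 4*(2*d^2 + d - 6)/(8*d^2 - 10*d + 3)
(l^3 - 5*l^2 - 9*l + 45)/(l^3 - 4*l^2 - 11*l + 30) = (l - 3)/(l - 2)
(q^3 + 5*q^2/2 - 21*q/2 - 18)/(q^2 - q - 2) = (-q^3 - 5*q^2/2 + 21*q/2 + 18)/(-q^2 + q + 2)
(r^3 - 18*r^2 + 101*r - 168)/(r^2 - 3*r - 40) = (r^2 - 10*r + 21)/(r + 5)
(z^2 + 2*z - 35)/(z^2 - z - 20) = (z + 7)/(z + 4)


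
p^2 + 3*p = p*(p + 3)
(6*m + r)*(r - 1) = 6*m*r - 6*m + r^2 - r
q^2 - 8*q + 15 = (q - 5)*(q - 3)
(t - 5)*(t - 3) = t^2 - 8*t + 15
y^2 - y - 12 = (y - 4)*(y + 3)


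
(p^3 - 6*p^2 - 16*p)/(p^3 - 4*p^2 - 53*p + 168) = p*(p + 2)/(p^2 + 4*p - 21)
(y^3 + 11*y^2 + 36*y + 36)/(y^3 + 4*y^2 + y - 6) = (y + 6)/(y - 1)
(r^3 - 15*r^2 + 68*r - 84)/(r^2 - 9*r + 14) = r - 6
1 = 1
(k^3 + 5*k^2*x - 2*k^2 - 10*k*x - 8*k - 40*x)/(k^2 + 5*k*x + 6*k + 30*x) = (k^2 - 2*k - 8)/(k + 6)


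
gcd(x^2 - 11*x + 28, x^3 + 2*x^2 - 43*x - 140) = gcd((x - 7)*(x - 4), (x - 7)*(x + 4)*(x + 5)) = x - 7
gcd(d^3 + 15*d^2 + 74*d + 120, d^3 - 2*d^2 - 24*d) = d + 4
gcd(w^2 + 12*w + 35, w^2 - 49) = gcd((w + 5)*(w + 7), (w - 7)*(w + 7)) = w + 7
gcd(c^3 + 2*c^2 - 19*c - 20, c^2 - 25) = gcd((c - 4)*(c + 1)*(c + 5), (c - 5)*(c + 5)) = c + 5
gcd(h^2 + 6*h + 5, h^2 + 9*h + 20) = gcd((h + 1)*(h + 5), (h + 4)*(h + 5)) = h + 5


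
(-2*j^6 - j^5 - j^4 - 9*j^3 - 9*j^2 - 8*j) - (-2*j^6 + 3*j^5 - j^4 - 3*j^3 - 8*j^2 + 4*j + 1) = -4*j^5 - 6*j^3 - j^2 - 12*j - 1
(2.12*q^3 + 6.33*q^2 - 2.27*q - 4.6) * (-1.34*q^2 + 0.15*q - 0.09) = -2.8408*q^5 - 8.1642*q^4 + 3.8005*q^3 + 5.2538*q^2 - 0.4857*q + 0.414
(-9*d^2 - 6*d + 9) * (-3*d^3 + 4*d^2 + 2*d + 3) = 27*d^5 - 18*d^4 - 69*d^3 - 3*d^2 + 27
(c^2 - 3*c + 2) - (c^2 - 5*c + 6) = 2*c - 4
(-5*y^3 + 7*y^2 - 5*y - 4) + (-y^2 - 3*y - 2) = -5*y^3 + 6*y^2 - 8*y - 6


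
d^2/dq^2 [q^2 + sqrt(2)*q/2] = 2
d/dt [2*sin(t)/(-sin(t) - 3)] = -6*cos(t)/(sin(t) + 3)^2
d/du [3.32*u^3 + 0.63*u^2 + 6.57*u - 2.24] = 9.96*u^2 + 1.26*u + 6.57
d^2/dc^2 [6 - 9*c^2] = -18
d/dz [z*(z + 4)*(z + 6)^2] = 4*z^3 + 48*z^2 + 168*z + 144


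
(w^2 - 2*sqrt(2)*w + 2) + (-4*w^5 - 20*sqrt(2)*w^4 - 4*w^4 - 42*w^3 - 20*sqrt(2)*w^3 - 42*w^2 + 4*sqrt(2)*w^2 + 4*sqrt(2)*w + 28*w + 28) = -4*w^5 - 20*sqrt(2)*w^4 - 4*w^4 - 42*w^3 - 20*sqrt(2)*w^3 - 41*w^2 + 4*sqrt(2)*w^2 + 2*sqrt(2)*w + 28*w + 30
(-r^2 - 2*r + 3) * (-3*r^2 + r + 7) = 3*r^4 + 5*r^3 - 18*r^2 - 11*r + 21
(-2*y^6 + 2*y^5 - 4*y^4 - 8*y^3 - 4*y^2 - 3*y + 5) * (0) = 0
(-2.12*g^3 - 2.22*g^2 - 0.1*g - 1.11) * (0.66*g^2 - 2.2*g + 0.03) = -1.3992*g^5 + 3.1988*g^4 + 4.7544*g^3 - 0.5792*g^2 + 2.439*g - 0.0333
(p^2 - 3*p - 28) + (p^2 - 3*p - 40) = 2*p^2 - 6*p - 68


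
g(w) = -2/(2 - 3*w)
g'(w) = -6/(2 - 3*w)^2 = -6/(3*w - 2)^2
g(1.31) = 1.04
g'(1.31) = -1.61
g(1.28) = 1.09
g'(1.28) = -1.77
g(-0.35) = -0.66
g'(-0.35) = -0.64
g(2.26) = 0.42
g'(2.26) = -0.26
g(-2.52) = -0.21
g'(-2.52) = -0.07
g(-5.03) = -0.12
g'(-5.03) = -0.02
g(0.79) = 5.41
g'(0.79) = -43.83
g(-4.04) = -0.14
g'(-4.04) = -0.03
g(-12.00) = -0.05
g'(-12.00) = 0.00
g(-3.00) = -0.18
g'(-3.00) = -0.05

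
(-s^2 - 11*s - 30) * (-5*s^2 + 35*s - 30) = 5*s^4 + 20*s^3 - 205*s^2 - 720*s + 900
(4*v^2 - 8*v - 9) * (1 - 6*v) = -24*v^3 + 52*v^2 + 46*v - 9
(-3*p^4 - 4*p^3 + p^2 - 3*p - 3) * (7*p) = -21*p^5 - 28*p^4 + 7*p^3 - 21*p^2 - 21*p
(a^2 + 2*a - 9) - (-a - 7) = a^2 + 3*a - 2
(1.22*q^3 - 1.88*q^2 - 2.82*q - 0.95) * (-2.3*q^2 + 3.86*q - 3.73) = -2.806*q^5 + 9.0332*q^4 - 5.3214*q^3 - 1.6878*q^2 + 6.8516*q + 3.5435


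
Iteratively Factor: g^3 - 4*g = (g + 2)*(g^2 - 2*g) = (g - 2)*(g + 2)*(g)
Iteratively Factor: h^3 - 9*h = (h - 3)*(h^2 + 3*h) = h*(h - 3)*(h + 3)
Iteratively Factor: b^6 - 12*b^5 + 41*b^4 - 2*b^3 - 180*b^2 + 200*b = (b + 2)*(b^5 - 14*b^4 + 69*b^3 - 140*b^2 + 100*b) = (b - 5)*(b + 2)*(b^4 - 9*b^3 + 24*b^2 - 20*b) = (b - 5)^2*(b + 2)*(b^3 - 4*b^2 + 4*b) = (b - 5)^2*(b - 2)*(b + 2)*(b^2 - 2*b) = b*(b - 5)^2*(b - 2)*(b + 2)*(b - 2)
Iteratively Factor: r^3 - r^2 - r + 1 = (r + 1)*(r^2 - 2*r + 1) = (r - 1)*(r + 1)*(r - 1)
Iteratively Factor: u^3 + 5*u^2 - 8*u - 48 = (u - 3)*(u^2 + 8*u + 16) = (u - 3)*(u + 4)*(u + 4)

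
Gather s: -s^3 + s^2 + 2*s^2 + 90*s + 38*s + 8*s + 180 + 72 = -s^3 + 3*s^2 + 136*s + 252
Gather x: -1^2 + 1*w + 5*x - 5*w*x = w + x*(5 - 5*w) - 1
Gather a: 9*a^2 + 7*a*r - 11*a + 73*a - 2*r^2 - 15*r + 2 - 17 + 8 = 9*a^2 + a*(7*r + 62) - 2*r^2 - 15*r - 7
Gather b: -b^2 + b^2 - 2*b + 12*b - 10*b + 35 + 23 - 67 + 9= 0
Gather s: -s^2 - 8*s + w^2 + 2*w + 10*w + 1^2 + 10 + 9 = -s^2 - 8*s + w^2 + 12*w + 20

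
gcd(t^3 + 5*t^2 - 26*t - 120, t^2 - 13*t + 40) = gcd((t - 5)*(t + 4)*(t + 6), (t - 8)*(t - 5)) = t - 5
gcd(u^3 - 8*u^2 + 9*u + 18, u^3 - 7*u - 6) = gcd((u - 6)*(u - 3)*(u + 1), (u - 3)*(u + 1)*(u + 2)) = u^2 - 2*u - 3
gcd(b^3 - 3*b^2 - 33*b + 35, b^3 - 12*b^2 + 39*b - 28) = b^2 - 8*b + 7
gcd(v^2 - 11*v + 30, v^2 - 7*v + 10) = v - 5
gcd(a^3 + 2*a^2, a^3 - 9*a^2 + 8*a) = a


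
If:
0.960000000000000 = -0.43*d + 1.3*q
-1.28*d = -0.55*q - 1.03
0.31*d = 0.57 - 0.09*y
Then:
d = 1.31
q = 1.17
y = 1.83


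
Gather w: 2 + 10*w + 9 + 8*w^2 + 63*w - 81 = 8*w^2 + 73*w - 70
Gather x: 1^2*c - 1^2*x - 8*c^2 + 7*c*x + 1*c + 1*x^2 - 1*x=-8*c^2 + 2*c + x^2 + x*(7*c - 2)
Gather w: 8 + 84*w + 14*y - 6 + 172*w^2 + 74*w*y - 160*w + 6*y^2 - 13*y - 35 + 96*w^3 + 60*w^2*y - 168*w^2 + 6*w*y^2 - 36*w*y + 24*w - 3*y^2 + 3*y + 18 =96*w^3 + w^2*(60*y + 4) + w*(6*y^2 + 38*y - 52) + 3*y^2 + 4*y - 15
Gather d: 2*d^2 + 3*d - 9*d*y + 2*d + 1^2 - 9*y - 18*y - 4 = 2*d^2 + d*(5 - 9*y) - 27*y - 3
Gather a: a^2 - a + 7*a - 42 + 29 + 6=a^2 + 6*a - 7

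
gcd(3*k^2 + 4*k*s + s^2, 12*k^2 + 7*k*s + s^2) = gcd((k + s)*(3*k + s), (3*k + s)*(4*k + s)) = 3*k + s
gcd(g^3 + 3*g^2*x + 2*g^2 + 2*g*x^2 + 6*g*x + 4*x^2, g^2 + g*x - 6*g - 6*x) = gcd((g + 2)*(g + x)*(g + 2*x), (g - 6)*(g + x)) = g + x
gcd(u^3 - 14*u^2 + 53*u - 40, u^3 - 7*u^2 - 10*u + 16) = u^2 - 9*u + 8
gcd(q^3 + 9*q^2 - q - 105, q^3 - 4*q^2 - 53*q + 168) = q^2 + 4*q - 21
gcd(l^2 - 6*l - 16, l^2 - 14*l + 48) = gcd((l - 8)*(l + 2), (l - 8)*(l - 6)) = l - 8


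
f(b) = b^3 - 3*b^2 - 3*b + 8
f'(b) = 3*b^2 - 6*b - 3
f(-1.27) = 4.92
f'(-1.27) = 9.46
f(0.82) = 4.07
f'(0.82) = -5.90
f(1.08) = 2.52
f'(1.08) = -5.98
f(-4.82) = -159.22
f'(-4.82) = 95.62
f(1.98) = -1.94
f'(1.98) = -3.12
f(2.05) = -2.14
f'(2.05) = -2.69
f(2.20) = -2.47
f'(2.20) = -1.68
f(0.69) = 4.83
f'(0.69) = -5.71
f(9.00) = 467.00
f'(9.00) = 186.00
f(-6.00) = -298.00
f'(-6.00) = 141.00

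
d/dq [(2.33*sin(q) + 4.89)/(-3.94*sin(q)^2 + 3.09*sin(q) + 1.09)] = (9.1802*sin(q)^2 + 38.5332*sin(q) - 12.5704)*cos(q)/(15.5236*sin(q)^4 - 24.3492*sin(q)^3 + 0.9589*sin(q)^2 + 6.7362*sin(q) + 1.1881)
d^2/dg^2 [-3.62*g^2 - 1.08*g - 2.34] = -7.24000000000000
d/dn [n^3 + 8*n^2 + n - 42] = 3*n^2 + 16*n + 1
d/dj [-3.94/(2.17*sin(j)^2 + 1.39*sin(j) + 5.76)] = (17.0996*sin(j) + 5.4766)*cos(j)/(2.17*sin(j)^2 + 1.39*sin(j) + 5.76)^2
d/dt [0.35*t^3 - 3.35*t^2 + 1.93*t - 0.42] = 1.05*t^2 - 6.7*t + 1.93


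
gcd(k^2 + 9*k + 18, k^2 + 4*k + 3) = k + 3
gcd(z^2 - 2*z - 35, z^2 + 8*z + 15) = z + 5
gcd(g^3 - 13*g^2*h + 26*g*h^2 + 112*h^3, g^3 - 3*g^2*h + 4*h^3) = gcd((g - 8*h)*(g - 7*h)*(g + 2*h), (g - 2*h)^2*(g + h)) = 1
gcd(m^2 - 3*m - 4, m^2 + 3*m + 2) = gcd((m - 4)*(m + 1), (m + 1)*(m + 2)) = m + 1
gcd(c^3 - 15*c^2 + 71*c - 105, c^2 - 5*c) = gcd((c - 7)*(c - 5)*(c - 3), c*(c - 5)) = c - 5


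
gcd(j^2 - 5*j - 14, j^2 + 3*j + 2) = j + 2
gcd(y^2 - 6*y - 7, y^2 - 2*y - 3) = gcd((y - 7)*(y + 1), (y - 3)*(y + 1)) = y + 1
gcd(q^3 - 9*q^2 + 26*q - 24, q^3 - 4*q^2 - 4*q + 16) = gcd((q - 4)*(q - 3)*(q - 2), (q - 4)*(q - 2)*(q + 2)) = q^2 - 6*q + 8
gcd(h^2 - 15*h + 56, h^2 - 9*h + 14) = h - 7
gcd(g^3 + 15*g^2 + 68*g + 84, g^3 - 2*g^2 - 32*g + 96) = g + 6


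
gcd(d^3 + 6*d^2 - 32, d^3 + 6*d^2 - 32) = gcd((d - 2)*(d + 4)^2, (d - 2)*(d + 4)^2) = d^3 + 6*d^2 - 32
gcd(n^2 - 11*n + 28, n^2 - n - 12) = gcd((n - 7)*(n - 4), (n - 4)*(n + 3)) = n - 4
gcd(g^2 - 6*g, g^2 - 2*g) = g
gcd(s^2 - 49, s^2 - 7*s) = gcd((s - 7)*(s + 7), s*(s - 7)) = s - 7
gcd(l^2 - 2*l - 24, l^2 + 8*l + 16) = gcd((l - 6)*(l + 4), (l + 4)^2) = l + 4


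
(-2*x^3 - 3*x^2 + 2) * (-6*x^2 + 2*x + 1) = 12*x^5 + 14*x^4 - 8*x^3 - 15*x^2 + 4*x + 2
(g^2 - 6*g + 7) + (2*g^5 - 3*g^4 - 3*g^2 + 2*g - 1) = 2*g^5 - 3*g^4 - 2*g^2 - 4*g + 6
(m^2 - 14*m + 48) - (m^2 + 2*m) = 48 - 16*m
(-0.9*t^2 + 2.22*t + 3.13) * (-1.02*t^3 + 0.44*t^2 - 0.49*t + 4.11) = 0.918*t^5 - 2.6604*t^4 - 1.7748*t^3 - 3.4096*t^2 + 7.5905*t + 12.8643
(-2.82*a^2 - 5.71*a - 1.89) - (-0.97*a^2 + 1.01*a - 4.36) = -1.85*a^2 - 6.72*a + 2.47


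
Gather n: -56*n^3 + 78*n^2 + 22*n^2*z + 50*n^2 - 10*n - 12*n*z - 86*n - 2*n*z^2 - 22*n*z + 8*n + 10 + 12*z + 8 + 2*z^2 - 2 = -56*n^3 + n^2*(22*z + 128) + n*(-2*z^2 - 34*z - 88) + 2*z^2 + 12*z + 16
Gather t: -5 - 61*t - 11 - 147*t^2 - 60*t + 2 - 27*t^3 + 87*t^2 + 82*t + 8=-27*t^3 - 60*t^2 - 39*t - 6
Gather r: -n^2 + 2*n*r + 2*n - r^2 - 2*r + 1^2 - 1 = -n^2 + 2*n - r^2 + r*(2*n - 2)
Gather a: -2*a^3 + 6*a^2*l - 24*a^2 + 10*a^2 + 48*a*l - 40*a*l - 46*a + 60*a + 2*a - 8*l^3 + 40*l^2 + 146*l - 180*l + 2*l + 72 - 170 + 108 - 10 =-2*a^3 + a^2*(6*l - 14) + a*(8*l + 16) - 8*l^3 + 40*l^2 - 32*l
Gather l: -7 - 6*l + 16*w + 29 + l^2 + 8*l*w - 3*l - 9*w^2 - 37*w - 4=l^2 + l*(8*w - 9) - 9*w^2 - 21*w + 18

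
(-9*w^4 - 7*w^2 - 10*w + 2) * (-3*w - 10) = 27*w^5 + 90*w^4 + 21*w^3 + 100*w^2 + 94*w - 20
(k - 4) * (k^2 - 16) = k^3 - 4*k^2 - 16*k + 64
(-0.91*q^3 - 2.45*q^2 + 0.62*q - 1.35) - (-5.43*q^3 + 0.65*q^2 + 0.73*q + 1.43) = 4.52*q^3 - 3.1*q^2 - 0.11*q - 2.78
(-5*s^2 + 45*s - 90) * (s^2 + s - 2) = -5*s^4 + 40*s^3 - 35*s^2 - 180*s + 180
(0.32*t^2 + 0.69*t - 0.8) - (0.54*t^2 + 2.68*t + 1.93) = -0.22*t^2 - 1.99*t - 2.73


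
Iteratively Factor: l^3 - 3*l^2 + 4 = (l - 2)*(l^2 - l - 2) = (l - 2)^2*(l + 1)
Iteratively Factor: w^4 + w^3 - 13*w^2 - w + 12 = (w + 1)*(w^3 - 13*w + 12) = (w - 1)*(w + 1)*(w^2 + w - 12) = (w - 1)*(w + 1)*(w + 4)*(w - 3)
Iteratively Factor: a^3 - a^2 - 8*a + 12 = (a + 3)*(a^2 - 4*a + 4) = (a - 2)*(a + 3)*(a - 2)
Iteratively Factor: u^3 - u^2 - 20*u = (u + 4)*(u^2 - 5*u) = (u - 5)*(u + 4)*(u)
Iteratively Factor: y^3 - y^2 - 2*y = (y + 1)*(y^2 - 2*y) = y*(y + 1)*(y - 2)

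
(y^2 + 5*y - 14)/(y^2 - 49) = (y - 2)/(y - 7)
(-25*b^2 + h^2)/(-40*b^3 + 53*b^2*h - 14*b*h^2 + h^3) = (5*b + h)/(8*b^2 - 9*b*h + h^2)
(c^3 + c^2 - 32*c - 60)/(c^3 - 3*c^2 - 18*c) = (c^2 + 7*c + 10)/(c*(c + 3))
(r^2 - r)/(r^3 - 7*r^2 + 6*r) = 1/(r - 6)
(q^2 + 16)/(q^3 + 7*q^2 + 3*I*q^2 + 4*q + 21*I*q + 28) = (q - 4*I)/(q^2 + q*(7 - I) - 7*I)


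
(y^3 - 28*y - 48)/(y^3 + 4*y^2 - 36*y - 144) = (y + 2)/(y + 6)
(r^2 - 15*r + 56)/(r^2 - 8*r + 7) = (r - 8)/(r - 1)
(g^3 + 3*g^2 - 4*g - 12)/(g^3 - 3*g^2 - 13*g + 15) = (g^2 - 4)/(g^2 - 6*g + 5)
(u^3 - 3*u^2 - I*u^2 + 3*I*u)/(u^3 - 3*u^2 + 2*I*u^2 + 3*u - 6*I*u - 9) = u/(u + 3*I)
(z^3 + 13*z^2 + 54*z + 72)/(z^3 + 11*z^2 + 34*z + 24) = (z + 3)/(z + 1)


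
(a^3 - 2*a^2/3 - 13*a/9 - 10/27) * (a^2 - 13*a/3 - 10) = a^5 - 5*a^4 - 77*a^3/9 + 113*a^2/9 + 1300*a/81 + 100/27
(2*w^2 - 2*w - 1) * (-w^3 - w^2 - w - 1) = -2*w^5 + w^3 + w^2 + 3*w + 1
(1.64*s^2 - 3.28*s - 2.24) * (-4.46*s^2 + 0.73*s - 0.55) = -7.3144*s^4 + 15.826*s^3 + 6.694*s^2 + 0.1688*s + 1.232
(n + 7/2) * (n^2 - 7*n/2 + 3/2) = n^3 - 43*n/4 + 21/4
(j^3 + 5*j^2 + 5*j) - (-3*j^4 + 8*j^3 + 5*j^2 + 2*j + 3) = 3*j^4 - 7*j^3 + 3*j - 3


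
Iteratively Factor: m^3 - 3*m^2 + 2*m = (m - 2)*(m^2 - m) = m*(m - 2)*(m - 1)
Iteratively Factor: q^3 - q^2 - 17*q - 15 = (q + 3)*(q^2 - 4*q - 5) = (q + 1)*(q + 3)*(q - 5)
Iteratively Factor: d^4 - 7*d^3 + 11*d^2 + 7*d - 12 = (d - 3)*(d^3 - 4*d^2 - d + 4) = (d - 3)*(d + 1)*(d^2 - 5*d + 4) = (d - 4)*(d - 3)*(d + 1)*(d - 1)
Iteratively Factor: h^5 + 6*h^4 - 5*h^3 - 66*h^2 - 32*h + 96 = (h - 3)*(h^4 + 9*h^3 + 22*h^2 - 32) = (h - 3)*(h - 1)*(h^3 + 10*h^2 + 32*h + 32) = (h - 3)*(h - 1)*(h + 4)*(h^2 + 6*h + 8) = (h - 3)*(h - 1)*(h + 4)^2*(h + 2)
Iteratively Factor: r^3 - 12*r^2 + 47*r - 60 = (r - 3)*(r^2 - 9*r + 20) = (r - 4)*(r - 3)*(r - 5)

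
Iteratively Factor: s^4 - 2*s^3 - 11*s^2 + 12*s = (s + 3)*(s^3 - 5*s^2 + 4*s) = s*(s + 3)*(s^2 - 5*s + 4) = s*(s - 1)*(s + 3)*(s - 4)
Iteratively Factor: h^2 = (h)*(h)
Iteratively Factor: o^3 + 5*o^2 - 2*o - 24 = (o + 4)*(o^2 + o - 6) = (o + 3)*(o + 4)*(o - 2)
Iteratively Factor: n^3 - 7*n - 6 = (n + 1)*(n^2 - n - 6) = (n + 1)*(n + 2)*(n - 3)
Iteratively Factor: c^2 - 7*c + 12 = (c - 3)*(c - 4)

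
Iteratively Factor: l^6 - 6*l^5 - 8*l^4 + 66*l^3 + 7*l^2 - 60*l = (l - 5)*(l^5 - l^4 - 13*l^3 + l^2 + 12*l) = (l - 5)*(l + 3)*(l^4 - 4*l^3 - l^2 + 4*l) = l*(l - 5)*(l + 3)*(l^3 - 4*l^2 - l + 4) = l*(l - 5)*(l - 1)*(l + 3)*(l^2 - 3*l - 4) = l*(l - 5)*(l - 4)*(l - 1)*(l + 3)*(l + 1)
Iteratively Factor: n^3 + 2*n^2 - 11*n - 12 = (n - 3)*(n^2 + 5*n + 4) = (n - 3)*(n + 1)*(n + 4)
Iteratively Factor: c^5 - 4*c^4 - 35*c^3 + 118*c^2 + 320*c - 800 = (c + 4)*(c^4 - 8*c^3 - 3*c^2 + 130*c - 200) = (c - 5)*(c + 4)*(c^3 - 3*c^2 - 18*c + 40) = (c - 5)^2*(c + 4)*(c^2 + 2*c - 8) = (c - 5)^2*(c - 2)*(c + 4)*(c + 4)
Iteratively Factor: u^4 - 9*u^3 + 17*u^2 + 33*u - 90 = (u - 3)*(u^3 - 6*u^2 - u + 30) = (u - 5)*(u - 3)*(u^2 - u - 6) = (u - 5)*(u - 3)*(u + 2)*(u - 3)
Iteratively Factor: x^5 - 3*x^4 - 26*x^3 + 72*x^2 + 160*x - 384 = (x - 4)*(x^4 + x^3 - 22*x^2 - 16*x + 96) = (x - 4)*(x + 3)*(x^3 - 2*x^2 - 16*x + 32) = (x - 4)^2*(x + 3)*(x^2 + 2*x - 8) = (x - 4)^2*(x - 2)*(x + 3)*(x + 4)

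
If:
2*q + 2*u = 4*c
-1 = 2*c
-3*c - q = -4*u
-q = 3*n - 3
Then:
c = -1/2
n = 7/6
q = -1/2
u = -1/2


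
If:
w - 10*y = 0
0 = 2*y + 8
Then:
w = -40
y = -4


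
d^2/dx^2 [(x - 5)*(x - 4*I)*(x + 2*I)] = 6*x - 10 - 4*I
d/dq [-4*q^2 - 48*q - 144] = -8*q - 48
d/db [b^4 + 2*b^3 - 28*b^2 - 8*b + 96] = 4*b^3 + 6*b^2 - 56*b - 8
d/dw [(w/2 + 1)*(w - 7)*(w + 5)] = 3*w^2/2 - 39/2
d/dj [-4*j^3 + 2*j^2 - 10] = 4*j*(1 - 3*j)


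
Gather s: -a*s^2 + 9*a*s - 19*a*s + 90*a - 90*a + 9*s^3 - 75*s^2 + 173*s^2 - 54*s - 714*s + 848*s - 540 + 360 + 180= 9*s^3 + s^2*(98 - a) + s*(80 - 10*a)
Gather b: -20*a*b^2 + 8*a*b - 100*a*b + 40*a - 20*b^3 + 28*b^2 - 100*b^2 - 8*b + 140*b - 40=40*a - 20*b^3 + b^2*(-20*a - 72) + b*(132 - 92*a) - 40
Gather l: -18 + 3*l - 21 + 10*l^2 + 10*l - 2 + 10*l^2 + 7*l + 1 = 20*l^2 + 20*l - 40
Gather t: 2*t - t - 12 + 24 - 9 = t + 3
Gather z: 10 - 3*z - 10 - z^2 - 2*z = -z^2 - 5*z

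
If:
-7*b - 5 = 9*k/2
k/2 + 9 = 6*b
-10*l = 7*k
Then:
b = 76/61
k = -186/61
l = 651/305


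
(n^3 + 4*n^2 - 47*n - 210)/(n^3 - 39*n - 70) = (n + 6)/(n + 2)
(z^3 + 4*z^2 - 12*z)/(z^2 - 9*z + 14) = z*(z + 6)/(z - 7)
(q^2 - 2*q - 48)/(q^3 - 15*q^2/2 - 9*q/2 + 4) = 2*(q + 6)/(2*q^2 + q - 1)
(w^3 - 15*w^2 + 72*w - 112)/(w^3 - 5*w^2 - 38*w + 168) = (w - 4)/(w + 6)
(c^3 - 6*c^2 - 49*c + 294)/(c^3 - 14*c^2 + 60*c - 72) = (c^2 - 49)/(c^2 - 8*c + 12)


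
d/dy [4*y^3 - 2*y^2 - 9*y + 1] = 12*y^2 - 4*y - 9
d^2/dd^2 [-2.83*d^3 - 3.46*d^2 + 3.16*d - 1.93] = -16.98*d - 6.92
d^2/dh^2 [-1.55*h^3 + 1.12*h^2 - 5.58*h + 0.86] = 2.24 - 9.3*h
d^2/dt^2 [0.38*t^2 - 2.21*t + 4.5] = 0.760000000000000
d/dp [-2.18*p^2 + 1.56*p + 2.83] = 1.56 - 4.36*p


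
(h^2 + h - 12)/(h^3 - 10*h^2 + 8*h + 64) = (h^2 + h - 12)/(h^3 - 10*h^2 + 8*h + 64)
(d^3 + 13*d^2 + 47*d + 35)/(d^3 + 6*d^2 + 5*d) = (d + 7)/d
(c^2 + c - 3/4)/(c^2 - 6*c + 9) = (c^2 + c - 3/4)/(c^2 - 6*c + 9)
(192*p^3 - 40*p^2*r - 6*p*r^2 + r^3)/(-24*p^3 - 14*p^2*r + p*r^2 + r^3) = (-48*p^2 - 2*p*r + r^2)/(6*p^2 + 5*p*r + r^2)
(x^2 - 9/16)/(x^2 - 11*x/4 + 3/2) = (x + 3/4)/(x - 2)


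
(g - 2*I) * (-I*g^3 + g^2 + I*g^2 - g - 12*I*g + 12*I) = -I*g^4 - g^3 + I*g^3 + g^2 - 14*I*g^2 - 24*g + 14*I*g + 24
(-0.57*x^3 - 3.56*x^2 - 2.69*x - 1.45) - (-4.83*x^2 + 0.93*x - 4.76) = -0.57*x^3 + 1.27*x^2 - 3.62*x + 3.31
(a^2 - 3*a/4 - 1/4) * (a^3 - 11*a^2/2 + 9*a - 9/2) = a^5 - 25*a^4/4 + 103*a^3/8 - 79*a^2/8 + 9*a/8 + 9/8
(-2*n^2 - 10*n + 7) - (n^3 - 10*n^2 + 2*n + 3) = -n^3 + 8*n^2 - 12*n + 4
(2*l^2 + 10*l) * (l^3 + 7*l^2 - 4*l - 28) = 2*l^5 + 24*l^4 + 62*l^3 - 96*l^2 - 280*l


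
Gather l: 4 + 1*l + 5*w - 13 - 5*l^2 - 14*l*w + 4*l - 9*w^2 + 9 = -5*l^2 + l*(5 - 14*w) - 9*w^2 + 5*w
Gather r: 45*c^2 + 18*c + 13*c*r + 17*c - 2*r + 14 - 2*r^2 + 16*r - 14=45*c^2 + 35*c - 2*r^2 + r*(13*c + 14)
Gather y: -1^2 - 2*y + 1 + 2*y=0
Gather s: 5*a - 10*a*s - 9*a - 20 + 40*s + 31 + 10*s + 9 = -4*a + s*(50 - 10*a) + 20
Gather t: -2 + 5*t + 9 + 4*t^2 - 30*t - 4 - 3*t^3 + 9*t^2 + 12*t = -3*t^3 + 13*t^2 - 13*t + 3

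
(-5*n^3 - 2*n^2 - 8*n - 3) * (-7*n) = 35*n^4 + 14*n^3 + 56*n^2 + 21*n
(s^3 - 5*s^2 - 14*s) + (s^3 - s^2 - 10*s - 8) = 2*s^3 - 6*s^2 - 24*s - 8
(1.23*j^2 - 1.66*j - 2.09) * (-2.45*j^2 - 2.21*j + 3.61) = -3.0135*j^4 + 1.3487*j^3 + 13.2294*j^2 - 1.3737*j - 7.5449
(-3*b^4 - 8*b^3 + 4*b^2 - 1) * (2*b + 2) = -6*b^5 - 22*b^4 - 8*b^3 + 8*b^2 - 2*b - 2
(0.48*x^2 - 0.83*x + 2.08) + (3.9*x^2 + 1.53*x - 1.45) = 4.38*x^2 + 0.7*x + 0.63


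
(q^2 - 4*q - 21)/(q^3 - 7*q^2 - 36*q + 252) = (q + 3)/(q^2 - 36)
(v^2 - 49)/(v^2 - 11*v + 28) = (v + 7)/(v - 4)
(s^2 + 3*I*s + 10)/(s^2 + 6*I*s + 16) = (s + 5*I)/(s + 8*I)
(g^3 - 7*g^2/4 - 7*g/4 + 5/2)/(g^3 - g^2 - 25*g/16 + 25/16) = 4*(g - 2)/(4*g - 5)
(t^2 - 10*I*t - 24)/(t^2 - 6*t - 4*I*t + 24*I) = (t - 6*I)/(t - 6)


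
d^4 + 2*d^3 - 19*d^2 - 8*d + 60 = (d - 3)*(d - 2)*(d + 2)*(d + 5)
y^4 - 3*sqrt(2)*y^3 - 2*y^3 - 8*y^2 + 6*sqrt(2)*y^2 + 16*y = y*(y - 2)*(y - 4*sqrt(2))*(y + sqrt(2))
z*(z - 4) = z^2 - 4*z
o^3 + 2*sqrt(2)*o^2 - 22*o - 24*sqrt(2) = (o - 3*sqrt(2))*(o + sqrt(2))*(o + 4*sqrt(2))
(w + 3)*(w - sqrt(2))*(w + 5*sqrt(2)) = w^3 + 3*w^2 + 4*sqrt(2)*w^2 - 10*w + 12*sqrt(2)*w - 30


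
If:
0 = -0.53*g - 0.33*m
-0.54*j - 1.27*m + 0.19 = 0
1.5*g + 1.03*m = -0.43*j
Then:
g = -0.10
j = -0.04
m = 0.17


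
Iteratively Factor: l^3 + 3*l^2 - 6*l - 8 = (l + 4)*(l^2 - l - 2) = (l - 2)*(l + 4)*(l + 1)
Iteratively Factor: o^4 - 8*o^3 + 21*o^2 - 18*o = (o)*(o^3 - 8*o^2 + 21*o - 18) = o*(o - 3)*(o^2 - 5*o + 6) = o*(o - 3)^2*(o - 2)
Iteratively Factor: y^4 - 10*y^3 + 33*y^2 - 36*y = (y)*(y^3 - 10*y^2 + 33*y - 36) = y*(y - 3)*(y^2 - 7*y + 12) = y*(y - 4)*(y - 3)*(y - 3)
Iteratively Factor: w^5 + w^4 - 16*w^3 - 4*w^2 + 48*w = (w - 2)*(w^4 + 3*w^3 - 10*w^2 - 24*w) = (w - 2)*(w + 2)*(w^3 + w^2 - 12*w) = (w - 2)*(w + 2)*(w + 4)*(w^2 - 3*w) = (w - 3)*(w - 2)*(w + 2)*(w + 4)*(w)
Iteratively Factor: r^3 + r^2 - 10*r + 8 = (r - 2)*(r^2 + 3*r - 4) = (r - 2)*(r + 4)*(r - 1)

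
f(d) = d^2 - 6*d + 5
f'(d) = 2*d - 6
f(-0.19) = 6.18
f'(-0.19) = -6.38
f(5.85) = 4.12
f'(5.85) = 5.70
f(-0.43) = 7.76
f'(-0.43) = -6.86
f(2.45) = -3.70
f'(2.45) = -1.10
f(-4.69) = 55.14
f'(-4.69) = -15.38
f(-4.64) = 54.37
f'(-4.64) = -15.28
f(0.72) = 1.20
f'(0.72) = -4.56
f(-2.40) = 25.16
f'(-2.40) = -10.80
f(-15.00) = 320.00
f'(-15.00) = -36.00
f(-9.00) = 140.00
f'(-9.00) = -24.00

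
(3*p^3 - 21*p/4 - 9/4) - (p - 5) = 3*p^3 - 25*p/4 + 11/4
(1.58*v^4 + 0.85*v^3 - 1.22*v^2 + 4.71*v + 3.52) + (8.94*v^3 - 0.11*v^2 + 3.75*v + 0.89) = 1.58*v^4 + 9.79*v^3 - 1.33*v^2 + 8.46*v + 4.41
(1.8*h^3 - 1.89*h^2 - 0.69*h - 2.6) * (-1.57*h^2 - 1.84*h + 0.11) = -2.826*h^5 - 0.3447*h^4 + 4.7589*h^3 + 5.1437*h^2 + 4.7081*h - 0.286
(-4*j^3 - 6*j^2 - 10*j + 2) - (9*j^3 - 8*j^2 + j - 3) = -13*j^3 + 2*j^2 - 11*j + 5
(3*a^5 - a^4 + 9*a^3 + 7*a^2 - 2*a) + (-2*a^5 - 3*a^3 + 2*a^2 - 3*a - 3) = a^5 - a^4 + 6*a^3 + 9*a^2 - 5*a - 3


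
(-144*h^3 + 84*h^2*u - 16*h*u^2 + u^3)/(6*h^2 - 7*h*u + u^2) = (24*h^2 - 10*h*u + u^2)/(-h + u)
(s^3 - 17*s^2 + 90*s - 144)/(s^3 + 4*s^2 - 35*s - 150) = (s^2 - 11*s + 24)/(s^2 + 10*s + 25)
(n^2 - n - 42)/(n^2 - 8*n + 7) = (n + 6)/(n - 1)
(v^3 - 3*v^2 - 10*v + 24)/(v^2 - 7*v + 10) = (v^2 - v - 12)/(v - 5)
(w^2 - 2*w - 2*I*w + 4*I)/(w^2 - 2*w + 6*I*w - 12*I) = (w - 2*I)/(w + 6*I)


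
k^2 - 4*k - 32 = (k - 8)*(k + 4)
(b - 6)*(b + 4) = b^2 - 2*b - 24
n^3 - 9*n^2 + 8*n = n*(n - 8)*(n - 1)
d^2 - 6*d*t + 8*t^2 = (d - 4*t)*(d - 2*t)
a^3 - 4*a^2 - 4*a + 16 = (a - 4)*(a - 2)*(a + 2)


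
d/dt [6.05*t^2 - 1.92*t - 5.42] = 12.1*t - 1.92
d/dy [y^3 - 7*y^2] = y*(3*y - 14)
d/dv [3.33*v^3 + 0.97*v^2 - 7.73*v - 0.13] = 9.99*v^2 + 1.94*v - 7.73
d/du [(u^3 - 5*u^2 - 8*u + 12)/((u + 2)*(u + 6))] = (u^2 + 12*u - 48)/(u^2 + 12*u + 36)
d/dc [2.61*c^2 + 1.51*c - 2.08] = 5.22*c + 1.51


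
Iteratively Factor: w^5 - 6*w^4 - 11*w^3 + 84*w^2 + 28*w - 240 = (w + 2)*(w^4 - 8*w^3 + 5*w^2 + 74*w - 120) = (w - 4)*(w + 2)*(w^3 - 4*w^2 - 11*w + 30) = (w - 4)*(w - 2)*(w + 2)*(w^2 - 2*w - 15) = (w - 4)*(w - 2)*(w + 2)*(w + 3)*(w - 5)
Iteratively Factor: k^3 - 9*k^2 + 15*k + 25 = (k + 1)*(k^2 - 10*k + 25) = (k - 5)*(k + 1)*(k - 5)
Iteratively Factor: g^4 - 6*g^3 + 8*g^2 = (g)*(g^3 - 6*g^2 + 8*g) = g*(g - 2)*(g^2 - 4*g) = g*(g - 4)*(g - 2)*(g)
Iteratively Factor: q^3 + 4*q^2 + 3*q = (q + 3)*(q^2 + q) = (q + 1)*(q + 3)*(q)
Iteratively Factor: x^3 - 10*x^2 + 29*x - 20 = (x - 5)*(x^2 - 5*x + 4) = (x - 5)*(x - 1)*(x - 4)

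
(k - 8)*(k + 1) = k^2 - 7*k - 8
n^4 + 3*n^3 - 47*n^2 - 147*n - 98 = (n - 7)*(n + 1)*(n + 2)*(n + 7)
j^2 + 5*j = j*(j + 5)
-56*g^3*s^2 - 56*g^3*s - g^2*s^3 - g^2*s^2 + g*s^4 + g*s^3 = s*(-8*g + s)*(7*g + s)*(g*s + g)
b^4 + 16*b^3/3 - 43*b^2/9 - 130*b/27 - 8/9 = (b - 4/3)*(b + 1/3)^2*(b + 6)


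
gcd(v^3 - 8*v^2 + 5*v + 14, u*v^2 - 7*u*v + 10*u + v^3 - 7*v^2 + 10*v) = v - 2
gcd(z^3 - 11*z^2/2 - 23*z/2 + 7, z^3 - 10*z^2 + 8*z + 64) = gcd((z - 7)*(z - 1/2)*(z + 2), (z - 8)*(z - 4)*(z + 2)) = z + 2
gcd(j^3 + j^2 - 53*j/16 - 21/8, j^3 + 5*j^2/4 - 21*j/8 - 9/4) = j^2 + 11*j/4 + 3/2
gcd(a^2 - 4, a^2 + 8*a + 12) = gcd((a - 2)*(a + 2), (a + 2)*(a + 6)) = a + 2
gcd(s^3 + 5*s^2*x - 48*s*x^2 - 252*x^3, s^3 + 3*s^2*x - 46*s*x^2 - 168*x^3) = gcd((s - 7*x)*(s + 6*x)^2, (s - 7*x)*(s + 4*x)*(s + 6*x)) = -s^2 + s*x + 42*x^2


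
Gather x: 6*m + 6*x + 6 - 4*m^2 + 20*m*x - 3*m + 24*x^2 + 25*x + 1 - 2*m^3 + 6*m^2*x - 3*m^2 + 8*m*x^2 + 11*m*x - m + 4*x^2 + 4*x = -2*m^3 - 7*m^2 + 2*m + x^2*(8*m + 28) + x*(6*m^2 + 31*m + 35) + 7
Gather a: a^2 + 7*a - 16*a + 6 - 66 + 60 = a^2 - 9*a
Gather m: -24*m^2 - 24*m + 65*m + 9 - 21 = -24*m^2 + 41*m - 12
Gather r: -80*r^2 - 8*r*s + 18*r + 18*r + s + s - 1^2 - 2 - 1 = -80*r^2 + r*(36 - 8*s) + 2*s - 4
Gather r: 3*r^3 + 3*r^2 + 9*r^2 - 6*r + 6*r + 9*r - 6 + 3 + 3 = 3*r^3 + 12*r^2 + 9*r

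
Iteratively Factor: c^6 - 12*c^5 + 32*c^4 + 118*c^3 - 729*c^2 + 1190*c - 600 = (c - 5)*(c^5 - 7*c^4 - 3*c^3 + 103*c^2 - 214*c + 120) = (c - 5)*(c - 2)*(c^4 - 5*c^3 - 13*c^2 + 77*c - 60) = (c - 5)*(c - 2)*(c + 4)*(c^3 - 9*c^2 + 23*c - 15) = (c - 5)^2*(c - 2)*(c + 4)*(c^2 - 4*c + 3) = (c - 5)^2*(c - 2)*(c - 1)*(c + 4)*(c - 3)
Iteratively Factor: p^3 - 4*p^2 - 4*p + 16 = (p - 2)*(p^2 - 2*p - 8) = (p - 4)*(p - 2)*(p + 2)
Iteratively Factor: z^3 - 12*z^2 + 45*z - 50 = (z - 5)*(z^2 - 7*z + 10) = (z - 5)*(z - 2)*(z - 5)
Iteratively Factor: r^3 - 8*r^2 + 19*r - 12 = (r - 4)*(r^2 - 4*r + 3) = (r - 4)*(r - 3)*(r - 1)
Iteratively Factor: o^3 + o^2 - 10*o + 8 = (o - 1)*(o^2 + 2*o - 8) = (o - 2)*(o - 1)*(o + 4)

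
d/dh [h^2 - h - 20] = 2*h - 1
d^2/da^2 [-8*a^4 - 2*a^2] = -96*a^2 - 4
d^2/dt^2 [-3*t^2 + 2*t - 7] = -6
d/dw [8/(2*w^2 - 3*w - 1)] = 8*(3 - 4*w)/(-2*w^2 + 3*w + 1)^2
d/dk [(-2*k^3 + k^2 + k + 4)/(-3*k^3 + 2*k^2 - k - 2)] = (-k^4 + 10*k^3 + 45*k^2 - 20*k + 2)/(9*k^6 - 12*k^5 + 10*k^4 + 8*k^3 - 7*k^2 + 4*k + 4)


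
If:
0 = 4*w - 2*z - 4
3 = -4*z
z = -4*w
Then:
No Solution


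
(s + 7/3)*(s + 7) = s^2 + 28*s/3 + 49/3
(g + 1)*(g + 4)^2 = g^3 + 9*g^2 + 24*g + 16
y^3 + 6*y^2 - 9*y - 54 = (y - 3)*(y + 3)*(y + 6)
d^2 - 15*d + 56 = (d - 8)*(d - 7)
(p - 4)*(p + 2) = p^2 - 2*p - 8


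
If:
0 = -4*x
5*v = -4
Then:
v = -4/5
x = 0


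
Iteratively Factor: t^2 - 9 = (t - 3)*(t + 3)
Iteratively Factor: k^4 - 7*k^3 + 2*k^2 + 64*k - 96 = (k - 2)*(k^3 - 5*k^2 - 8*k + 48) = (k - 4)*(k - 2)*(k^2 - k - 12) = (k - 4)^2*(k - 2)*(k + 3)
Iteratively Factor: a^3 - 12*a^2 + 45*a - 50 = (a - 5)*(a^2 - 7*a + 10) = (a - 5)*(a - 2)*(a - 5)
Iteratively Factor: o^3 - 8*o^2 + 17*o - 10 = (o - 5)*(o^2 - 3*o + 2) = (o - 5)*(o - 1)*(o - 2)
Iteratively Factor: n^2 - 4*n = (n - 4)*(n)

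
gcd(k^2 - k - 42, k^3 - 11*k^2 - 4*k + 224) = k - 7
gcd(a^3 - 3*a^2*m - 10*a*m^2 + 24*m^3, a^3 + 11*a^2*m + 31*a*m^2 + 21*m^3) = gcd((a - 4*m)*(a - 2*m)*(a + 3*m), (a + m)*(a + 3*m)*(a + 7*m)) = a + 3*m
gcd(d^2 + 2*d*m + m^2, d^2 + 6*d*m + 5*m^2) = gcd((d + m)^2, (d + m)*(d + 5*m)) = d + m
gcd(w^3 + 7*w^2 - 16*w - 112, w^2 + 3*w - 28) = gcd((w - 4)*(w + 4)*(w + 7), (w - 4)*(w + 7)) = w^2 + 3*w - 28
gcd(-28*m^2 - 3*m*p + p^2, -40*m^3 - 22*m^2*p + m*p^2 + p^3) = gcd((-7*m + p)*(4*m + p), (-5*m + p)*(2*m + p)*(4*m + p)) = 4*m + p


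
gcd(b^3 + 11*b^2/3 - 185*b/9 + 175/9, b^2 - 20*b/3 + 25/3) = b - 5/3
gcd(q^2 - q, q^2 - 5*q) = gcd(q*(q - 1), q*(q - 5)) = q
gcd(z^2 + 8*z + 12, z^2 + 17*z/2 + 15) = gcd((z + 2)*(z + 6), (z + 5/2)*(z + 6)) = z + 6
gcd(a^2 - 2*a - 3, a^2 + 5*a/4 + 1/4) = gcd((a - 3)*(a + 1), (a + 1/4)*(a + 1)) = a + 1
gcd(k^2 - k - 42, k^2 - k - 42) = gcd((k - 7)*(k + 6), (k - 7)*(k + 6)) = k^2 - k - 42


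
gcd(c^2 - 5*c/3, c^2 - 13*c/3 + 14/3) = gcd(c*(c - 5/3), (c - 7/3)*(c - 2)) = 1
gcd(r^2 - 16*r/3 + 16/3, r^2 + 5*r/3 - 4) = r - 4/3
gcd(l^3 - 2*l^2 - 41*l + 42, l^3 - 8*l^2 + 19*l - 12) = l - 1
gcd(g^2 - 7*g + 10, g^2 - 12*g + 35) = g - 5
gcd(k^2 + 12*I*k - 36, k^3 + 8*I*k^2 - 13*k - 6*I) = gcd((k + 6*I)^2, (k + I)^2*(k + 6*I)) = k + 6*I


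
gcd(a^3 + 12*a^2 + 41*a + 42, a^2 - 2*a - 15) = a + 3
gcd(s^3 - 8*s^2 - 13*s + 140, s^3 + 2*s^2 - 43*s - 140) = s^2 - 3*s - 28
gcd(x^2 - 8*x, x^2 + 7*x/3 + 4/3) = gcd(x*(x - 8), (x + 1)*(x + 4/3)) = 1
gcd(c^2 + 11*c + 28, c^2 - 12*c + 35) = 1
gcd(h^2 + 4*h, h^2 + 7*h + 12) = h + 4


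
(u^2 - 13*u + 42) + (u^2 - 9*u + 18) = 2*u^2 - 22*u + 60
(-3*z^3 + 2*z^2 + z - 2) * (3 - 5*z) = 15*z^4 - 19*z^3 + z^2 + 13*z - 6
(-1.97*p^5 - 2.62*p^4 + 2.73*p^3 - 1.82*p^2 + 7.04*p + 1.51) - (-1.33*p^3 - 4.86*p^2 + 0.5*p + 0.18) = -1.97*p^5 - 2.62*p^4 + 4.06*p^3 + 3.04*p^2 + 6.54*p + 1.33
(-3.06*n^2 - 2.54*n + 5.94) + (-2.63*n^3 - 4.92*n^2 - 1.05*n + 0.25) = -2.63*n^3 - 7.98*n^2 - 3.59*n + 6.19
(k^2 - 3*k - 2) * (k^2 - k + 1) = k^4 - 4*k^3 + 2*k^2 - k - 2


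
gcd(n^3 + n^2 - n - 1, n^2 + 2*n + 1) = n^2 + 2*n + 1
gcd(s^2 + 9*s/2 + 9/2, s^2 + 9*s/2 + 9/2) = s^2 + 9*s/2 + 9/2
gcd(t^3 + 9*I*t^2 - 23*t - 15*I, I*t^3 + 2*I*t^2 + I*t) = 1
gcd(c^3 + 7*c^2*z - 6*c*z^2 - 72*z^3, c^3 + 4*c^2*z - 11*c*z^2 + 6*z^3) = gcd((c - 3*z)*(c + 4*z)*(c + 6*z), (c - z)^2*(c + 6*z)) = c + 6*z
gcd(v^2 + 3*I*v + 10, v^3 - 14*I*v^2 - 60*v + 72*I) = v - 2*I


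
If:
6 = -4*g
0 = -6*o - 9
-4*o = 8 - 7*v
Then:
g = -3/2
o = -3/2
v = 2/7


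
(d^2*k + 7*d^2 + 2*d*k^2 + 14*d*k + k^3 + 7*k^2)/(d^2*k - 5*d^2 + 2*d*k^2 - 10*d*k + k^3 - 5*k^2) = (k + 7)/(k - 5)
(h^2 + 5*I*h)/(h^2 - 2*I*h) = (h + 5*I)/(h - 2*I)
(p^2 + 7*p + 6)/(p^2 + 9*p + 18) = (p + 1)/(p + 3)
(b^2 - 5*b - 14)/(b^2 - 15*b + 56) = (b + 2)/(b - 8)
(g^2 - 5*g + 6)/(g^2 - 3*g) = (g - 2)/g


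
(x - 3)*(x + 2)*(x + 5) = x^3 + 4*x^2 - 11*x - 30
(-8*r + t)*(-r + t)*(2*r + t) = 16*r^3 - 10*r^2*t - 7*r*t^2 + t^3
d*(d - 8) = d^2 - 8*d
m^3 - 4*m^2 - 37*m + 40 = (m - 8)*(m - 1)*(m + 5)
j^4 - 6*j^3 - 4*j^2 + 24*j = j*(j - 6)*(j - 2)*(j + 2)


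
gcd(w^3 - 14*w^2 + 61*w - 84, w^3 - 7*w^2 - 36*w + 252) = w - 7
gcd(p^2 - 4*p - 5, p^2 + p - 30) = p - 5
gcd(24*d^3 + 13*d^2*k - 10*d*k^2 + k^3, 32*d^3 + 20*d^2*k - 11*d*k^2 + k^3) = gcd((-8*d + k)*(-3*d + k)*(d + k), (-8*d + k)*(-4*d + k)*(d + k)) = 8*d^2 + 7*d*k - k^2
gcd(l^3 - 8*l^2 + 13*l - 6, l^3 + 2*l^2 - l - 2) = l - 1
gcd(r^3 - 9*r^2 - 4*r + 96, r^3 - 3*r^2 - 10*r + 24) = r^2 - r - 12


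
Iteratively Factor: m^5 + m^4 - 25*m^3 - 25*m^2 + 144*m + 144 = (m + 1)*(m^4 - 25*m^2 + 144) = (m + 1)*(m + 3)*(m^3 - 3*m^2 - 16*m + 48) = (m + 1)*(m + 3)*(m + 4)*(m^2 - 7*m + 12) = (m - 4)*(m + 1)*(m + 3)*(m + 4)*(m - 3)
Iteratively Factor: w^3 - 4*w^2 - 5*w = (w - 5)*(w^2 + w) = w*(w - 5)*(w + 1)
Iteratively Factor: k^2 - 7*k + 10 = (k - 5)*(k - 2)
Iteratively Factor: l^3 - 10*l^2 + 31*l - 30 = (l - 5)*(l^2 - 5*l + 6) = (l - 5)*(l - 3)*(l - 2)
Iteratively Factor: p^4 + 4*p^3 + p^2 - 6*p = (p + 2)*(p^3 + 2*p^2 - 3*p) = (p - 1)*(p + 2)*(p^2 + 3*p) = (p - 1)*(p + 2)*(p + 3)*(p)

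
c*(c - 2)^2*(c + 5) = c^4 + c^3 - 16*c^2 + 20*c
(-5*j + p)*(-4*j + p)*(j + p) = 20*j^3 + 11*j^2*p - 8*j*p^2 + p^3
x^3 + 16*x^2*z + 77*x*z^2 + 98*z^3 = (x + 2*z)*(x + 7*z)^2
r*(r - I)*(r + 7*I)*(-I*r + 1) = -I*r^4 + 7*r^3 - I*r^2 + 7*r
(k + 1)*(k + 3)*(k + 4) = k^3 + 8*k^2 + 19*k + 12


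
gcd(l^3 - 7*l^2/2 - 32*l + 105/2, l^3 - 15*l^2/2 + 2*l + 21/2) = l^2 - 17*l/2 + 21/2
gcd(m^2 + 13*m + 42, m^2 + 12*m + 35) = m + 7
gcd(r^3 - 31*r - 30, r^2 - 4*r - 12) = r - 6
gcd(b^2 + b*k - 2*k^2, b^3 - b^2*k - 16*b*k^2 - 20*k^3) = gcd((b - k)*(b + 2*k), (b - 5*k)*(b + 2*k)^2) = b + 2*k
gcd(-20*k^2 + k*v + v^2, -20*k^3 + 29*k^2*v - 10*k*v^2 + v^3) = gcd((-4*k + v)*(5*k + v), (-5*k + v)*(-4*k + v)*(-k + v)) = -4*k + v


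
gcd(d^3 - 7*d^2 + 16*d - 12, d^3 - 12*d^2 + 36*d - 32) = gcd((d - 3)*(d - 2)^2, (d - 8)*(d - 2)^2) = d^2 - 4*d + 4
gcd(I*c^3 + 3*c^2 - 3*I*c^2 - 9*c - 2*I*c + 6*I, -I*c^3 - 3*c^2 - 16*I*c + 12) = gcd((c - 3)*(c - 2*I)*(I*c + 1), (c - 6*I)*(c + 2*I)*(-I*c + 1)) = 1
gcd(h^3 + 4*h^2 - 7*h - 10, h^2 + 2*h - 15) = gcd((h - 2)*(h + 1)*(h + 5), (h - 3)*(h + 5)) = h + 5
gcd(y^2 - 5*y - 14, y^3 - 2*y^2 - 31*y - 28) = y - 7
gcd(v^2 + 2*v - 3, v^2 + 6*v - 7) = v - 1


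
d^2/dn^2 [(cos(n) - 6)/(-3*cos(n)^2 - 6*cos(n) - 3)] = (47*cos(n)/4 - 14*cos(2*n) + cos(3*n)/4 + 26)/(3*(cos(n) + 1)^4)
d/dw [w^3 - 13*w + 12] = 3*w^2 - 13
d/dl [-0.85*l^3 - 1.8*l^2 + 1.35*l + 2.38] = -2.55*l^2 - 3.6*l + 1.35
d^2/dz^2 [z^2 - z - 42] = 2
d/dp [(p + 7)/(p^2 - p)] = (-p^2 - 14*p + 7)/(p^2*(p^2 - 2*p + 1))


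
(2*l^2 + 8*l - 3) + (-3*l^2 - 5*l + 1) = -l^2 + 3*l - 2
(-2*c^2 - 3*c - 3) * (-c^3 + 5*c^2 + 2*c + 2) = 2*c^5 - 7*c^4 - 16*c^3 - 25*c^2 - 12*c - 6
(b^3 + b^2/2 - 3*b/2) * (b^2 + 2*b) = b^5 + 5*b^4/2 - b^3/2 - 3*b^2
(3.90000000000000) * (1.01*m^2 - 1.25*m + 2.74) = 3.939*m^2 - 4.875*m + 10.686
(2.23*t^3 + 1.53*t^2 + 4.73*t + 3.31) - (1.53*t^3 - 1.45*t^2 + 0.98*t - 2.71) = 0.7*t^3 + 2.98*t^2 + 3.75*t + 6.02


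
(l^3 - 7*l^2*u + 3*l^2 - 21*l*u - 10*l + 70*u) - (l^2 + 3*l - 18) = l^3 - 7*l^2*u + 2*l^2 - 21*l*u - 13*l + 70*u + 18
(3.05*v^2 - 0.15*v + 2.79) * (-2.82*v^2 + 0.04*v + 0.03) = -8.601*v^4 + 0.545*v^3 - 7.7823*v^2 + 0.1071*v + 0.0837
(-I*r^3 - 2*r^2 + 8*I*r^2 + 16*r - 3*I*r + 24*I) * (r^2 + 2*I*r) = -I*r^5 + 8*I*r^4 - 7*I*r^3 + 6*r^2 + 56*I*r^2 - 48*r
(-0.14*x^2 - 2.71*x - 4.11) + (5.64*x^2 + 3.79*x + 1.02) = 5.5*x^2 + 1.08*x - 3.09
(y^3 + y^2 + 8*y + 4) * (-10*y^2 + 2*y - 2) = -10*y^5 - 8*y^4 - 80*y^3 - 26*y^2 - 8*y - 8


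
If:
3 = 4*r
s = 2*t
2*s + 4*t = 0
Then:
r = 3/4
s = 0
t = 0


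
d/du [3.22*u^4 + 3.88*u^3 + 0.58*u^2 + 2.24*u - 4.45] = 12.88*u^3 + 11.64*u^2 + 1.16*u + 2.24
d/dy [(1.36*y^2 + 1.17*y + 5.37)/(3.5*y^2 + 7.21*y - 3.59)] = (5.7106*y^2 - 47.3548*y - 42.918)/(12.25*y^4 + 50.47*y^3 + 26.8541*y^2 - 51.7678*y + 12.8881)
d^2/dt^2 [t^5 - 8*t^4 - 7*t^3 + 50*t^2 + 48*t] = 20*t^3 - 96*t^2 - 42*t + 100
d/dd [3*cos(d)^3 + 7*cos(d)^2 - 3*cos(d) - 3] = (-9*cos(d)^2 - 14*cos(d) + 3)*sin(d)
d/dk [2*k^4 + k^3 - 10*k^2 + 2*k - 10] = 8*k^3 + 3*k^2 - 20*k + 2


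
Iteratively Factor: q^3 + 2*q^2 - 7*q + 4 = (q - 1)*(q^2 + 3*q - 4) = (q - 1)^2*(q + 4)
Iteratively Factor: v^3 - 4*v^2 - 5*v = (v - 5)*(v^2 + v) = (v - 5)*(v + 1)*(v)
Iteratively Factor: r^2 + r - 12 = (r + 4)*(r - 3)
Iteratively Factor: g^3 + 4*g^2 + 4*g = (g + 2)*(g^2 + 2*g) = (g + 2)^2*(g)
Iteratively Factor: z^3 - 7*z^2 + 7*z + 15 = (z - 5)*(z^2 - 2*z - 3) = (z - 5)*(z - 3)*(z + 1)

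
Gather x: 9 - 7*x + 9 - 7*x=18 - 14*x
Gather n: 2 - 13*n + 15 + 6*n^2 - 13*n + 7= 6*n^2 - 26*n + 24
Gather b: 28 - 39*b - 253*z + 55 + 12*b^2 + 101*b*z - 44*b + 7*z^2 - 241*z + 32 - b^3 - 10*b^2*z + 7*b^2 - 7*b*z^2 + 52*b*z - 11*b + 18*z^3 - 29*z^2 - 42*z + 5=-b^3 + b^2*(19 - 10*z) + b*(-7*z^2 + 153*z - 94) + 18*z^3 - 22*z^2 - 536*z + 120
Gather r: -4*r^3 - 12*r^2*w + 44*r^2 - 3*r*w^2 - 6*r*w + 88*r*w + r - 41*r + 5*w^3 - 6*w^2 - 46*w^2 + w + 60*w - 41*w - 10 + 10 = -4*r^3 + r^2*(44 - 12*w) + r*(-3*w^2 + 82*w - 40) + 5*w^3 - 52*w^2 + 20*w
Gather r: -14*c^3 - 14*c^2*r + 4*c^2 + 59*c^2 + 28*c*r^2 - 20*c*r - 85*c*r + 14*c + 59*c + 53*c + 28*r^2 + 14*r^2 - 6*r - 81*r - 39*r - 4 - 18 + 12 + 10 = -14*c^3 + 63*c^2 + 126*c + r^2*(28*c + 42) + r*(-14*c^2 - 105*c - 126)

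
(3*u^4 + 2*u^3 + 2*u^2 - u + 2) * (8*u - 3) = 24*u^5 + 7*u^4 + 10*u^3 - 14*u^2 + 19*u - 6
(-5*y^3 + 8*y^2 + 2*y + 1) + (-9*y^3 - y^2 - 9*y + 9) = -14*y^3 + 7*y^2 - 7*y + 10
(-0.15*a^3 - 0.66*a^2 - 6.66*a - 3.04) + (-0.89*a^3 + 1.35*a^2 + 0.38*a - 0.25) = -1.04*a^3 + 0.69*a^2 - 6.28*a - 3.29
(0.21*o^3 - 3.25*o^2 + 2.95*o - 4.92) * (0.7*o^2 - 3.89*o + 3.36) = 0.147*o^5 - 3.0919*o^4 + 15.4131*o^3 - 25.8395*o^2 + 29.0508*o - 16.5312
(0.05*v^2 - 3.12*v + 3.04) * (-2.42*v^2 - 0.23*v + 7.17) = -0.121*v^4 + 7.5389*v^3 - 6.2807*v^2 - 23.0696*v + 21.7968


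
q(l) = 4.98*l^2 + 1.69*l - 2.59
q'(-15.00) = -147.71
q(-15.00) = 1092.56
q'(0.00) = 1.69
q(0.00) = -2.59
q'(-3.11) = -29.29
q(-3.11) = 40.32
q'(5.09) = 52.39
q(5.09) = 135.03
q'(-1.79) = -16.14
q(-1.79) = 10.34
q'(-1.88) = -17.03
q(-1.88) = 11.83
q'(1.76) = 19.22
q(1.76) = 15.81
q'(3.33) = 34.86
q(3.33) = 58.26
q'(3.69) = 38.44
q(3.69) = 71.45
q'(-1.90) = -17.23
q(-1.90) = 12.18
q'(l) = 9.96*l + 1.69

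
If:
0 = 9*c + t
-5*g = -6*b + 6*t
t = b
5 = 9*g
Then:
No Solution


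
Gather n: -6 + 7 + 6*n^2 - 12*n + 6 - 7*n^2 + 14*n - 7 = -n^2 + 2*n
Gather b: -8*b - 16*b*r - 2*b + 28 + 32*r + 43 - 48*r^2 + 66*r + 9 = b*(-16*r - 10) - 48*r^2 + 98*r + 80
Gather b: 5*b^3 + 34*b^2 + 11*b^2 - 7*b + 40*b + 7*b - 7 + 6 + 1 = 5*b^3 + 45*b^2 + 40*b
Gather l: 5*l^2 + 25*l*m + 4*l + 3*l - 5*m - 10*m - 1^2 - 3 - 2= 5*l^2 + l*(25*m + 7) - 15*m - 6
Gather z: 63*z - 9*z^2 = -9*z^2 + 63*z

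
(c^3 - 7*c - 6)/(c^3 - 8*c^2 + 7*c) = (c^3 - 7*c - 6)/(c*(c^2 - 8*c + 7))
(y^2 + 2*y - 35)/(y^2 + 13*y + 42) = (y - 5)/(y + 6)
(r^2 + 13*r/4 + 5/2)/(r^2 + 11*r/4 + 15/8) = 2*(r + 2)/(2*r + 3)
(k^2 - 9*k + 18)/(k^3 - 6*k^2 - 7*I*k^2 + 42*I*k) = (k - 3)/(k*(k - 7*I))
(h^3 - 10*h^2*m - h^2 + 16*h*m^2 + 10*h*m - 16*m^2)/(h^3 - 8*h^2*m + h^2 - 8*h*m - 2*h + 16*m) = (h - 2*m)/(h + 2)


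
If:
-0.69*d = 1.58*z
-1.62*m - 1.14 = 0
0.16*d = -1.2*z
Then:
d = 0.00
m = -0.70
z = 0.00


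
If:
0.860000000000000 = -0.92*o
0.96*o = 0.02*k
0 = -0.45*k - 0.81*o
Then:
No Solution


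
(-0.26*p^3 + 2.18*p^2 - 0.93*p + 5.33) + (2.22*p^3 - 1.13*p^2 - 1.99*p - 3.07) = 1.96*p^3 + 1.05*p^2 - 2.92*p + 2.26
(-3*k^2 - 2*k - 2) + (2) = -3*k^2 - 2*k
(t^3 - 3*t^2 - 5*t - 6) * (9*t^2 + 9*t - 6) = 9*t^5 - 18*t^4 - 78*t^3 - 81*t^2 - 24*t + 36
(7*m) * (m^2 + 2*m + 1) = 7*m^3 + 14*m^2 + 7*m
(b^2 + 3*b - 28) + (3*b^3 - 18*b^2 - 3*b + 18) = 3*b^3 - 17*b^2 - 10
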